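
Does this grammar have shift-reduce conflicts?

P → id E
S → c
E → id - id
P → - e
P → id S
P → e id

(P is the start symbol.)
No shift-reduce conflicts

A shift-reduce conflict occurs when an LR(0) state has both:
  - a complete (reduce) item [A → α .] (dot at the end), and
  - a shift item [B → β . c γ] (dot before a terminal).

Augment with P' → P and build the canonical LR(0) collection (I0 = CLOSURE({[P' → . P]}), then GOTO on every symbol after a dot until no new states appear). It has 13 states:
  I0: { [P → . - e], [P → . e id], [P → . id E], [P → . id S], [P' → . P] }  — shift
  I1: { [P → - . e] }  — shift
  I2: { [P' → P .] }  — accept
  I3: { [P → e . id] }  — shift
  I4: { [E → . id - id], [P → id . E], [P → id . S], [S → . c] }  — shift
  I5: { [P → id E .] }  — reduce
  I6: { [P → id S .] }  — reduce
  I7: { [S → c .] }  — reduce
  I8: { [E → id . - id] }  — shift
  I9: { [E → id - . id] }  — shift
  I10: { [E → id - id .] }  — reduce
  I11: { [P → e id .] }  — reduce
  I12: { [P → - e .] }  — reduce

No state contains both a complete item and a shift item.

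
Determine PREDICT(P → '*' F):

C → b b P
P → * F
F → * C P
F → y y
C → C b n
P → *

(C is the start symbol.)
PREDICT(P → '*' F) = (FIRST(RHS) \ {ε}) ∪ (FOLLOW(P) if ε ∈ FIRST(RHS), i.e. RHS ⇒* ε)
FIRST('*' F) = { '*' }
ε ∉ FIRST('*' F), so FOLLOW(P) is not added.
PREDICT(P → '*' F) = { '*' }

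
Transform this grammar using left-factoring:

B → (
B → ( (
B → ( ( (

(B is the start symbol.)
Left-factoring transforms A → αβ₁ | αβ₂ into A → αA' and A' → β₁ | β₂
(α is the longest common prefix among the alternatives). Repeat until
no nonterminal has two alternatives with a common prefix.

Round 1: B has alternatives sharing prefix '('. Introduce B': B → ( B'
  Add: B' → ε
  Add: B' → (
  Add: B' → ( (

Round 2: B' has alternatives sharing prefix '('. Introduce B'': B' → ( B''
  Add: B'' → ε
  Add: B'' → (

No remaining common prefixes — done.

Resulting grammar:
B → ( B'
B' → ε
B' → ( B''
B'' → ε
B'' → (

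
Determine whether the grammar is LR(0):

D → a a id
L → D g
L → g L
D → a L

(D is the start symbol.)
A grammar is LR(0) if no state in the canonical LR(0) collection has:
  - both a shift item (dot before a terminal) and a complete item (shift-reduce conflict), or
  - two or more complete items (reduce-reduce conflict; the accept item [D' → D .] counts as a complete item here).

Augment with D' → D and build the canonical LR(0) collection (I0 = CLOSURE({[D' → . D]}), then GOTO on every symbol after a dot until no new states appear). It has 10 states:
  I0: { [D → . a L], [D → . a a id], [D' → . D] }  — shift
  I1: { [D' → D .] }  — accept
  I2: { [D → . a L], [D → . a a id], [D → a . L], [D → a . a id], [L → . D g], [L → . g L] }  — shift
  I3: { [L → D . g] }  — shift
  I4: { [D → a L .] }  — reduce
  I5: { [D → . a L], [D → . a a id], [D → a . L], [D → a . a id], [D → a a . id], [L → . D g], [L → . g L] }  — shift
  I6: { [D → . a L], [D → . a a id], [L → . D g], [L → . g L], [L → g . L] }  — shift
  I7: { [L → g L .] }  — reduce
  I8: { [D → a a id .] }  — reduce
  I9: { [L → D g .] }  — reduce

Every state is either a pure shift/goto state or contains exactly one complete item and nothing to shift — no conflicts. The grammar is LR(0).

Answer: Yes, the grammar is LR(0)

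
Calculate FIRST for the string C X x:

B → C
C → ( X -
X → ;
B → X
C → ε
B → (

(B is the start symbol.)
FIRST sets of the non-terminals involved (from the grammar, by fixed-point iteration):
  FIRST(C) = { '(', ε }
  FIRST(X) = { ';' }

To compute FIRST(C X x), process the symbols left to right:
Symbol C is a non-terminal. Add FIRST(C) \ {ε} = { '(' }
C is nullable (ε ∈ FIRST(C)), continue to the next symbol.
Symbol X is a non-terminal. Add FIRST(X) \ {ε} = { ';' }
X is not nullable (ε ∉ FIRST(X)), so stop here.
FIRST(C X x) = { '(', ';' }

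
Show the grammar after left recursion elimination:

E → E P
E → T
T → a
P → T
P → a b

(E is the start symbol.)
E is directly left-recursive. The standard transformation for
  A → A α₁ | ... | A α_m | β₁ | ... | β_n
is
  A  → β₁ A' | ... | β_n A'
  A' → α₁ A' | ... | α_m A' | ε

E → T becomes E → T E'
E → E P becomes E' → P E'
Add E' → ε

Productions for other non-terminals are unchanged:
  T → a
  P → T
  P → a b

Resulting grammar:
E → T E'
E' → P E'
E' → ε
T → a
P → T
P → a b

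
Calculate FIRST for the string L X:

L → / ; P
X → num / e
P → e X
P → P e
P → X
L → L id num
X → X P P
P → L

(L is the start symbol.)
FIRST sets of the non-terminals involved (from the grammar, by fixed-point iteration):
  FIRST(L) = { '/' }

To compute FIRST(L X), process the symbols left to right:
Symbol L is a non-terminal. Add FIRST(L) \ {ε} = { '/' }
L is not nullable (ε ∉ FIRST(L)), so stop here.
FIRST(L X) = { '/' }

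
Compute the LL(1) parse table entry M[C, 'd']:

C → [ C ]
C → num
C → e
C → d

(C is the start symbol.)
To find M[C, 'd'], we find productions for C where 'd' is in the predict set (PREDICT(N → α) = (FIRST(α) \ {ε}) ∪ (FOLLOW(N) if α ⇒* ε)).

C → [ C ]: PREDICT = { '[' }
C → num: PREDICT = { 'num' }
C → e: PREDICT = { 'e' }
C → d: PREDICT = { 'd' }
  'd' is in predict set, so this production goes in M[C, 'd']

M[C, 'd'] = C → d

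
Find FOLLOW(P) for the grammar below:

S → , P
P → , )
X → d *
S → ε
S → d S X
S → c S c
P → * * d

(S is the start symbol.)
{ $, 'c', 'd' }

To compute FOLLOW(P), find every occurrence of P on a right-hand side N → α P β: add FIRST(β) \ {ε}, and if β is empty or nullable also add FOLLOW(N). Iterate to a fixed point.

In S → , P: P is at the end, add FOLLOW(S)

The FOLLOW sets referred to above (computed the same way, to a fixed point):
  FOLLOW(S) = { $, 'c', 'd' }

Taking the union: FOLLOW(P) = { $, 'c', 'd' }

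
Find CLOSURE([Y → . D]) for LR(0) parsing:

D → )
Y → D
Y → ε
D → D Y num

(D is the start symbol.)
To compute CLOSURE, for each item [A → α.Bβ] where B is a non-terminal, add [B → .γ] for all productions B → γ; repeat for the newly added items until nothing changes.

Start with: [Y → . D]
  [Y → . D] has the dot before D: add [D → . )], [D → . D Y num]
No further items can be added.

CLOSURE = { [D → . )], [D → . D Y num], [Y → . D] }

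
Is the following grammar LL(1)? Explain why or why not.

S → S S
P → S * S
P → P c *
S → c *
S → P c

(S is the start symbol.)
A grammar is LL(1) if for each non-terminal N with multiple productions, the predict sets of those productions are pairwise disjoint, where PREDICT(N → α) = (FIRST(α) \ {ε}) ∪ (FOLLOW(N) if α ⇒* ε).

Relevant sets:
  FIRST(S) = { 'c' }
  FIRST(P) = { 'c' }

For S:
  PREDICT(S → S S) = { 'c' }
  PREDICT(S → c '*') = { 'c' }
  PREDICT(S → P c) = { 'c' }
For P:
  PREDICT(P → S '*' S) = { 'c' }
  PREDICT(P → P c '*') = { 'c' }

Conflict found: Predict set conflict for S: { 'c' }
The grammar is NOT LL(1).

Answer: No. Predict set conflict for S: { 'c' }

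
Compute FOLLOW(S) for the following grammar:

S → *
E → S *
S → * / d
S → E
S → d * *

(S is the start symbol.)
To compute FOLLOW(S), find every occurrence of S on a right-hand side N → α S β: add FIRST(β) \ {ε}, and if β is empty or nullable also add FOLLOW(N). Iterate to a fixed point.

S is the start symbol, so $ ∈ FOLLOW(S).
In E → S *: S is followed by '*', add FIRST('*') \ {ε} = { '*' }

Taking the union: FOLLOW(S) = { $, '*' }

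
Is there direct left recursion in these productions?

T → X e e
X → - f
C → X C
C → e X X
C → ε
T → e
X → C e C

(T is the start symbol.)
No direct left recursion

Direct left recursion occurs when N → N α for some non-terminal N (the right-hand side begins with the left-hand side itself).

T → X e e: starts with X
X → - f: starts with '-'
C → X C: starts with X
C → e X X: starts with e
C → ε: starts with ε
T → e: starts with e
X → C e C: starts with C

No direct left recursion found.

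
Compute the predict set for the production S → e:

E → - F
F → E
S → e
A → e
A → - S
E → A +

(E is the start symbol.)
PREDICT(S → e) = (FIRST(RHS) \ {ε}) ∪ (FOLLOW(S) if ε ∈ FIRST(RHS), i.e. RHS ⇒* ε)
FIRST(e) = { 'e' }
ε ∉ FIRST(e), so FOLLOW(S) is not added.
PREDICT(S → e) = { 'e' }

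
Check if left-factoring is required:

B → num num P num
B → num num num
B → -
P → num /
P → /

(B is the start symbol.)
Left-factoring is needed when two productions for the same non-terminal
share a common prefix on the right-hand side.

Productions for B:
  B → num num P num
  B → num num num
  B → -
Productions for P:
  P → num /
  P → /

Found common prefix 'num num' in productions for B

Answer: Yes, B has productions with common prefix 'num num'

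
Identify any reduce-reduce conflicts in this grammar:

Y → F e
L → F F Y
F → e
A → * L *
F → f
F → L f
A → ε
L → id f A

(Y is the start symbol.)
Yes — I17: [F → e .] vs [Y → F e .]

A reduce-reduce conflict occurs when an LR(0) state has two complete items [A → α .] and [B → β .] — both call for a reduction, and with no lookahead the parser cannot choose between them.

Augment with Y' → Y and build the canonical LR(0) collection (I0 = CLOSURE({[Y' → . Y]}), then GOTO on every symbol after a dot until no new states appear). It has 18 states:
  I0: { [F → . L f], [F → . e], [F → . f], [L → . F F Y], [L → . id f A], [Y → . F e], [Y' → . Y] }  — shift
  I1: { [F → . L f], [F → . e], [F → . f], [L → . F F Y], [L → . id f A], [L → F . F Y], [Y → F . e] }  — shift
  I2: { [F → L . f] }  — shift
  I3: { [Y' → Y .] }  — accept
  I4: { [F → e .] }  — reduce
  I5: { [F → f .] }  — reduce
  I6: { [L → id . f A] }  — shift
  I7: { [A → . * L *], [A → .], [L → id f . A] }  — shift, reduce
  I8: { [A → * . L *], [F → . L f], [F → . e], [F → . f], [L → . F F Y], [L → . id f A] }  — shift
  I9: { [L → id f A .] }  — reduce
  I10: { [F → . L f], [F → . e], [F → . f], [L → . F F Y], [L → . id f A], [L → F . F Y] }  — shift
  I11: { [A → * L . *], [F → L . f] }  — shift
  I12: { [A → * L * .] }  — reduce
  I13: { [F → L f .] }  — reduce
  I14: { [F → . L f], [F → . e], [F → . f], [L → . F F Y], [L → . id f A], [L → F . F Y], [L → F F . Y], [Y → . F e] }  — shift
  I15: { [F → . L f], [F → . e], [F → . f], [L → . F F Y], [L → . id f A], [L → F . F Y], [L → F F . Y], [Y → . F e], [Y → F . e] }  — shift
  I16: { [L → F F Y .] }  — reduce
  I17: { [F → e .], [Y → F e .] }  — 2 reduces

I17 contains complete items [F → e .], [Y → F e .] — reduce-reduce conflict.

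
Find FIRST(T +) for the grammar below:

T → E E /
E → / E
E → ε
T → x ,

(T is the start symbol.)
FIRST sets of the non-terminals involved (from the grammar, by fixed-point iteration):
  FIRST(T) = { '/', 'x' }

To compute FIRST(T +), process the symbols left to right:
Symbol T is a non-terminal. Add FIRST(T) \ {ε} = { '/', 'x' }
T is not nullable (ε ∉ FIRST(T)), so stop here.
FIRST(T +) = { '/', 'x' }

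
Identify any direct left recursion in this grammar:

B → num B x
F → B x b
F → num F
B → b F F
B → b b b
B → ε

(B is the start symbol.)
No direct left recursion

B → num B x: starts with num
F → B x b: starts with B
F → num F: starts with num
B → b F F: starts with b
B → b b b: starts with b
B → ε: starts with ε

No direct left recursion found.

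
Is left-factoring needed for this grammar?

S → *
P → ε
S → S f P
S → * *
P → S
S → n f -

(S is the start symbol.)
Yes, S has productions with common prefix '*'

Left-factoring is needed when two productions for the same non-terminal
share a common prefix on the right-hand side.

Productions for S:
  S → *
  S → S f P
  S → * *
  S → n f -
Productions for P:
  P → ε
  P → S

Found common prefix '*' in productions for S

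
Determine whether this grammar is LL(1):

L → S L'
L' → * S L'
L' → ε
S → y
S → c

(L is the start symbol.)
Relevant sets:
  FOLLOW(L') = { $ }

For L':
  PREDICT(L' → '*' S L') = { '*' }
  PREDICT(L' → ε) = { $ }
For S:
  PREDICT(S → y) = { 'y' }
  PREDICT(S → c) = { 'c' }
L has a single production, so nothing to check there.

All predict sets are disjoint. The grammar IS LL(1).

Answer: Yes, the grammar is LL(1).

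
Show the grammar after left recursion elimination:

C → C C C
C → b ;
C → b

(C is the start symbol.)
C → b ; C'
C → b C'
C' → C C C'
C' → ε

C is directly left-recursive. The standard transformation for
  A → A α₁ | ... | A α_m | β₁ | ... | β_n
is
  A  → β₁ A' | ... | β_n A'
  A' → α₁ A' | ... | α_m A' | ε

C → b ; becomes C → b ; C'
C → b becomes C → b C'
C → C C C becomes C' → C C C'
Add C' → ε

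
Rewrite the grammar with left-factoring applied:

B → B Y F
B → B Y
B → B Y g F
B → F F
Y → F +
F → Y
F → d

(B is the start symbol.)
Left-factoring transforms A → αβ₁ | αβ₂ into A → αA' and A' → β₁ | β₂
(α is the longest common prefix among the alternatives). Repeat until
no nonterminal has two alternatives with a common prefix.

Round 1: B has alternatives sharing prefix 'B Y'. Introduce B': B → B Y B'
  Add: B' → F
  Add: B' → ε
  Add: B' → g F

No remaining common prefixes — done.

Resulting grammar:
B → B Y B'
B' → F
B' → ε
B' → g F
B → F F
Y → F +
F → Y
F → d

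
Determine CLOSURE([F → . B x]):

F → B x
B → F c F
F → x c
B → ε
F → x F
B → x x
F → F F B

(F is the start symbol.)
{ [B → . F c F], [B → . x x], [B → .], [F → . B x], [F → . F F B], [F → . x F], [F → . x c] }

Start with: [F → . B x]
  [F → . B x] has the dot before B: add [B → . F c F], [B → .], [B → . x x]
  [B → . F c F] has the dot before F: add [F → . x c], [F → . x F], [F → . F F B]
No further items can be added.

CLOSURE = { [B → . F c F], [B → . x x], [B → .], [F → . B x], [F → . F F B], [F → . x F], [F → . x c] }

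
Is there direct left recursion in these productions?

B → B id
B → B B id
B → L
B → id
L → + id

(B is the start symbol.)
Yes, B is left-recursive

Direct left recursion occurs when N → N α for some non-terminal N (the right-hand side begins with the left-hand side itself).

B → B id: LEFT RECURSIVE (starts with B)
B → B B id: LEFT RECURSIVE (starts with B)
B → L: starts with L
B → id: starts with id
L → + id: starts with '+'

The grammar has direct left recursion on: B.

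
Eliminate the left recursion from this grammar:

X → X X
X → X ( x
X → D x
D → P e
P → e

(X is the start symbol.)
X → D x X'
X' → X X'
X' → ( x X'
X' → ε
D → P e
P → e

X is directly left-recursive. The standard transformation for
  A → A α₁ | ... | A α_m | β₁ | ... | β_n
is
  A  → β₁ A' | ... | β_n A'
  A' → α₁ A' | ... | α_m A' | ε

X → D x becomes X → D x X'
X → X X becomes X' → X X'
X → X ( x becomes X' → ( x X'
Add X' → ε

Productions for other non-terminals are unchanged:
  D → P e
  P → e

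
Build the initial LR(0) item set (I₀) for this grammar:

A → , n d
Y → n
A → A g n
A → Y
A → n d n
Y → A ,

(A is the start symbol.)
{ [A → . , n d], [A → . A g n], [A → . Y], [A → . n d n], [A' → . A], [Y → . A ,], [Y → . n] }

First, augment the grammar with A' → A
I₀ = CLOSURE({ [A' → . A] }):
  [A' → . A] has the dot before A: add [A → . , n d], [A → . A g n], [A → . Y], [A → . n d n]
  [A → . Y] has the dot before Y: add [Y → . n], [Y → . A ,]
No further items can be added.

I₀ = { [A → . , n d], [A → . A g n], [A → . Y], [A → . n d n], [A' → . A], [Y → . A ,], [Y → . n] }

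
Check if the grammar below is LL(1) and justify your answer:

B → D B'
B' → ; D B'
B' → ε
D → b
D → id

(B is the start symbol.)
Yes, the grammar is LL(1).

A grammar is LL(1) if for each non-terminal N with multiple productions, the predict sets of those productions are pairwise disjoint, where PREDICT(N → α) = (FIRST(α) \ {ε}) ∪ (FOLLOW(N) if α ⇒* ε).

Relevant sets:
  FOLLOW(B') = { $ }

For B':
  PREDICT(B' → ';' D B') = { ';' }
  PREDICT(B' → ε) = { $ }
For D:
  PREDICT(D → b) = { 'b' }
  PREDICT(D → id) = { 'id' }
B has a single production, so nothing to check there.

All predict sets are disjoint. The grammar IS LL(1).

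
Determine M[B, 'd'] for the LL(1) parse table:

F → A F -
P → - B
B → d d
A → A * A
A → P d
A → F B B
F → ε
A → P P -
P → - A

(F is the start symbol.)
B → d d

To find M[B, 'd'], we find productions for B where 'd' is in the predict set (PREDICT(N → α) = (FIRST(α) \ {ε}) ∪ (FOLLOW(N) if α ⇒* ε)).

B → d d: PREDICT = { 'd' }
  'd' is in predict set, so this production goes in M[B, 'd']

M[B, 'd'] = B → d d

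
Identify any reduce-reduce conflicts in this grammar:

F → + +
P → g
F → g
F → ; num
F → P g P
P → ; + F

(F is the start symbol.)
Yes — I5: [F → g .] vs [P → g .]

A reduce-reduce conflict occurs when an LR(0) state has two complete items [A → α .] and [B → β .] — both call for a reduction, and with no lookahead the parser cannot choose between them.

Augment with F' → F and build the canonical LR(0) collection (I0 = CLOSURE({[F' → . F]}), then GOTO on every symbol after a dot until no new states appear). It has 14 states:
  I0: { [F → . + +], [F → . ; num], [F → . P g P], [F → . g], [F' → . F], [P → . ; + F], [P → . g] }  — shift
  I1: { [F → + . +] }  — shift
  I2: { [F → ; . num], [P → ; . + F] }  — shift
  I3: { [F' → F .] }  — accept
  I4: { [F → P . g P] }  — shift
  I5: { [F → g .], [P → g .] }  — 2 reduces
  I6: { [F → P g . P], [P → . ; + F], [P → . g] }  — shift
  I7: { [P → ; . + F] }  — shift
  I8: { [F → P g P .] }  — reduce
  I9: { [P → g .] }  — reduce
  I10: { [F → . + +], [F → . ; num], [F → . P g P], [F → . g], [P → . ; + F], [P → . g], [P → ; + . F] }  — shift
  I11: { [P → ; + F .] }  — reduce
  I12: { [F → ; num .] }  — reduce
  I13: { [F → + + .] }  — reduce

I5 contains complete items [F → g .], [P → g .] — reduce-reduce conflict.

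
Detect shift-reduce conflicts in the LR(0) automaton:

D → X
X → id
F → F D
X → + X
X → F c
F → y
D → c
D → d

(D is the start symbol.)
Augment with D' → D and build the canonical LR(0) collection (I0 = CLOSURE({[D' → . D]}), then GOTO on every symbol after a dot until no new states appear). It has 12 states:
  I0: { [D → . X], [D → . c], [D → . d], [D' → . D], [F → . F D], [F → . y], [X → . + X], [X → . F c], [X → . id] }  — shift
  I1: { [F → . F D], [F → . y], [X → + . X], [X → . + X], [X → . F c], [X → . id] }  — shift
  I2: { [D' → D .] }  — accept
  I3: { [D → . X], [D → . c], [D → . d], [F → . F D], [F → . y], [F → F . D], [X → . + X], [X → . F c], [X → . id], [X → F . c] }  — shift
  I4: { [D → X .] }  — reduce
  I5: { [D → c .] }  — reduce
  I6: { [D → d .] }  — reduce
  I7: { [X → id .] }  — reduce
  I8: { [F → y .] }  — reduce
  I9: { [F → F D .] }  — reduce
  I10: { [D → c .], [X → F c .] }  — 2 reduces
  I11: { [X → + X .] }  — reduce

No state contains both a complete item and a shift item.

Answer: No shift-reduce conflicts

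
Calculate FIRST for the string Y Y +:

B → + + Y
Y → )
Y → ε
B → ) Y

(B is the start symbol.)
FIRST sets of the non-terminals involved (from the grammar, by fixed-point iteration):
  FIRST(Y) = { ')', ε }

To compute FIRST(Y Y +), process the symbols left to right:
Symbol Y is a non-terminal. Add FIRST(Y) \ {ε} = { ')' }
Y is nullable (ε ∈ FIRST(Y)), continue to the next symbol.
Symbol Y is a non-terminal. Add FIRST(Y) \ {ε} = { ')' }
Y is nullable (ε ∈ FIRST(Y)), continue to the next symbol.
Symbol + is a terminal. Add '+' and stop.
FIRST(Y Y +) = { ')', '+' }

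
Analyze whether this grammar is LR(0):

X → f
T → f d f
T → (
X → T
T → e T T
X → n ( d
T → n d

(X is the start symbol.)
No. Shift-reduce conflict between [X → f .] and [T → f . d f]

A grammar is LR(0) if no state in the canonical LR(0) collection has:
  - both a shift item (dot before a terminal) and a complete item (shift-reduce conflict), or
  - two or more complete items (reduce-reduce conflict; the accept item [X' → X .] counts as a complete item here).

Augment with X' → X and build the canonical LR(0) collection (I0 = CLOSURE({[X' → . X]}), then GOTO on every symbol after a dot until no new states appear). It has 16 states:
  I0: { [T → . (], [T → . e T T], [T → . f d f], [T → . n d], [X → . T], [X → . f], [X → . n ( d], [X' → . X] }  — shift
  I1: { [T → ( .] }  — reduce
  I2: { [X → T .] }  — reduce
  I3: { [X' → X .] }  — accept
  I4: { [T → . (], [T → . e T T], [T → . f d f], [T → . n d], [T → e . T T] }  — shift
  I5: { [T → f . d f], [X → f .] }  — shift, reduce
  I6: { [T → n . d], [X → n . ( d] }  — shift
  I7: { [X → n ( . d] }  — shift
  I8: { [T → n d .] }  — reduce
  I9: { [X → n ( d .] }  — reduce
  I10: { [T → f d . f] }  — shift
  I11: { [T → f d f .] }  — reduce
  I12: { [T → . (], [T → . e T T], [T → . f d f], [T → . n d], [T → e T . T] }  — shift
  I13: { [T → f . d f] }  — shift
  I14: { [T → n . d] }  — shift
  I15: { [T → e T T .] }  — reduce

Conflict in state I5:
  Shift-reduce conflict between [X → f .] and [T → f . d f]
So the grammar is NOT LR(0).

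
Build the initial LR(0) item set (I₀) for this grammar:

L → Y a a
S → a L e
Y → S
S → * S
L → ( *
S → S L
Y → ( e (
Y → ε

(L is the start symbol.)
{ [L → . ( *], [L → . Y a a], [L' → . L], [S → . * S], [S → . S L], [S → . a L e], [Y → . ( e (], [Y → . S], [Y → .] }

First, augment the grammar with L' → L
I₀ = CLOSURE({ [L' → . L] }):
  [L' → . L] has the dot before L: add [L → . Y a a], [L → . ( *]
  [L → . Y a a] has the dot before Y: add [Y → . S], [Y → . ( e (], [Y → .]
  [Y → . S] has the dot before S: add [S → . a L e], [S → . * S], [S → . S L]
No further items can be added.

I₀ = { [L → . ( *], [L → . Y a a], [L' → . L], [S → . * S], [S → . S L], [S → . a L e], [Y → . ( e (], [Y → . S], [Y → .] }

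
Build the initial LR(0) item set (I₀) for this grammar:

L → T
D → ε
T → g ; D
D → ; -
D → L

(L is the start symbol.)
First, augment the grammar with L' → L
I₀ = CLOSURE({ [L' → . L] }):
  [L' → . L] has the dot before L: add [L → . T]
  [L → . T] has the dot before T: add [T → . g ; D]
No further items can be added.

I₀ = { [L → . T], [L' → . L], [T → . g ; D] }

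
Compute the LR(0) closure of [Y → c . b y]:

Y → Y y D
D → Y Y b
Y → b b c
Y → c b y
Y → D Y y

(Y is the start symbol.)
{ [Y → c . b y] }

To compute CLOSURE, for each item [A → α.Bβ] where B is a non-terminal, add [B → .γ] for all productions B → γ; repeat for the newly added items until nothing changes.

Start with: [Y → c . b y]
The dot precedes the terminal b, so nothing is added.

CLOSURE = { [Y → c . b y] }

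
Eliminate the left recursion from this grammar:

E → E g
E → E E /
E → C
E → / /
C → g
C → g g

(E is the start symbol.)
E → C E'
E → / / E'
E' → g E'
E' → E / E'
E' → ε
C → g
C → g g

E is directly left-recursive. The standard transformation for
  A → A α₁ | ... | A α_m | β₁ | ... | β_n
is
  A  → β₁ A' | ... | β_n A'
  A' → α₁ A' | ... | α_m A' | ε

E → C becomes E → C E'
E → / / becomes E → / / E'
E → E g becomes E' → g E'
E → E E / becomes E' → E / E'
Add E' → ε

Productions for other non-terminals are unchanged:
  C → g
  C → g g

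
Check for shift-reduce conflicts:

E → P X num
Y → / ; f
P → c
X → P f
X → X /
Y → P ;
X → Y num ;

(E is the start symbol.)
Augment with E' → E and build the canonical LR(0) collection (I0 = CLOSURE({[E' → . E]}), then GOTO on every symbol after a dot until no new states appear). It has 16 states:
  I0: { [E → . P X num], [E' → . E], [P → . c] }  — shift
  I1: { [E' → E .] }  — accept
  I2: { [E → P . X num], [P → . c], [X → . P f], [X → . X /], [X → . Y num ;], [Y → . / ; f], [Y → . P ;] }  — shift
  I3: { [P → c .] }  — reduce
  I4: { [Y → / . ; f] }  — shift
  I5: { [X → P . f], [Y → P . ;] }  — shift
  I6: { [E → P X . num], [X → X . /] }  — shift
  I7: { [X → Y . num ;] }  — shift
  I8: { [X → Y num . ;] }  — shift
  I9: { [X → Y num ; .] }  — reduce
  I10: { [X → X / .] }  — reduce
  I11: { [E → P X num .] }  — reduce
  I12: { [Y → P ; .] }  — reduce
  I13: { [X → P f .] }  — reduce
  I14: { [Y → / ; . f] }  — shift
  I15: { [Y → / ; f .] }  — reduce

No state contains both a complete item and a shift item.

Answer: No shift-reduce conflicts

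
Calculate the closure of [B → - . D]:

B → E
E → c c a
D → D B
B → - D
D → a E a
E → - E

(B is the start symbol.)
To compute CLOSURE, for each item [A → α.Bβ] where B is a non-terminal, add [B → .γ] for all productions B → γ; repeat for the newly added items until nothing changes.

Start with: [B → - . D]
  [B → - . D] has the dot before D: add [D → . D B], [D → . a E a]
No further items can be added.

CLOSURE = { [B → - . D], [D → . D B], [D → . a E a] }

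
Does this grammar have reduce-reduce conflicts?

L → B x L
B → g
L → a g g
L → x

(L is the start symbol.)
No reduce-reduce conflicts

Augment with L' → L and build the canonical LR(0) collection (I0 = CLOSURE({[L' → . L]}), then GOTO on every symbol after a dot until no new states appear). It has 10 states:
  I0: { [B → . g], [L → . B x L], [L → . a g g], [L → . x], [L' → . L] }  — shift
  I1: { [L → B . x L] }  — shift
  I2: { [L' → L .] }  — accept
  I3: { [L → a . g g] }  — shift
  I4: { [B → g .] }  — reduce
  I5: { [L → x .] }  — reduce
  I6: { [L → a g . g] }  — shift
  I7: { [L → a g g .] }  — reduce
  I8: { [B → . g], [L → . B x L], [L → . a g g], [L → . x], [L → B x . L] }  — shift
  I9: { [L → B x L .] }  — reduce

No state contains more than one complete item.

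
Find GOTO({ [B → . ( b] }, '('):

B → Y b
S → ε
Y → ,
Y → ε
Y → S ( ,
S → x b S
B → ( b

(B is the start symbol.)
GOTO(I, '(') = CLOSURE({ [A → αX.β] : [A → α.Xβ] ∈ I, X = '(' })

Items with dot before '(', with the dot advanced:
  [B → . ( b] → [B → ( . b]
Closure adds nothing (no advanced item has the dot before a non-terminal).

GOTO = { [B → ( . b] }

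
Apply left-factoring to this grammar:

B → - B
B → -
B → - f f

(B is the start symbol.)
Left-factoring transforms A → αβ₁ | αβ₂ into A → αA' and A' → β₁ | β₂
(α is the longest common prefix among the alternatives). Repeat until
no nonterminal has two alternatives with a common prefix.

Round 1: B has alternatives sharing prefix '-'. Introduce B': B → - B'
  Add: B' → B
  Add: B' → ε
  Add: B' → f f

No remaining common prefixes — done.

Resulting grammar:
B → - B'
B' → B
B' → ε
B' → f f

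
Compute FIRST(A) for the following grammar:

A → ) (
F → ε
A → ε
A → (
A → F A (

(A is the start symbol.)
{ '(', ')', ε }

FIRST sets of the other non-terminals involved (by the same procedure, iterated to a fixed point):
  FIRST(F) = { ε }

From A → ) (:
  - ')' is a terminal: add ')' and stop
From A → ε:
  - ε-production, so ε ∈ FIRST(A)
From A → (:
  - '(' is a terminal: add '(' and stop
From A → F A (:
  - F is a non-terminal: add FIRST(F) \ {ε} = { }
    F is nullable, so continue to the next symbol
  - A is the symbol being defined: contributes nothing new
    A is nullable, so continue to the next symbol
  - '(' is a terminal: add '(' and stop

Collecting: FIRST(A) = { '(', ')', ε }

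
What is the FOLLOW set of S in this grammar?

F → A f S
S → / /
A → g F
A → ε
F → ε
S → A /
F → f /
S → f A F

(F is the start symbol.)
{ $, '/', 'f', 'g' }

In F → A f S: S is at the end, add FOLLOW(F)

The FOLLOW sets referred to above (computed the same way, to a fixed point):
  FOLLOW(F) = { $, '/', 'f', 'g' }

Taking the union: FOLLOW(S) = { $, '/', 'f', 'g' }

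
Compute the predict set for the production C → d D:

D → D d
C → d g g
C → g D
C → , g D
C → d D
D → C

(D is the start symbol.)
{ 'd' }

PREDICT(C → d D) = (FIRST(RHS) \ {ε}) ∪ (FOLLOW(C) if ε ∈ FIRST(RHS), i.e. RHS ⇒* ε)
FIRST(d D) = { 'd' }
ε ∉ FIRST(d D), so FOLLOW(C) is not added.
PREDICT(C → d D) = { 'd' }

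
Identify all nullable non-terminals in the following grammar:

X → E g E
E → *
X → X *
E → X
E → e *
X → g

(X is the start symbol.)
None

A non-terminal is nullable if it can derive ε (the empty string): either it has an ε-production, or it has a production whose right-hand side consists entirely of nullable non-terminals.

There are no ε-productions, so no non-terminal can derive ε.
No non-terminals are nullable.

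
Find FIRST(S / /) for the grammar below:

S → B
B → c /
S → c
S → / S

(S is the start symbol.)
FIRST sets of the non-terminals involved (from the grammar, by fixed-point iteration):
  FIRST(S) = { '/', 'c' }

To compute FIRST(S / /), process the symbols left to right:
Symbol S is a non-terminal. Add FIRST(S) \ {ε} = { '/', 'c' }
S is not nullable (ε ∉ FIRST(S)), so stop here.
FIRST(S / /) = { '/', 'c' }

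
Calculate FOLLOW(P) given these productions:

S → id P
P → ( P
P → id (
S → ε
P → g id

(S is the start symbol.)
{ $ }

In S → id P: P is at the end, add FOLLOW(S)
In P → ( P: P is at the end; this adds FOLLOW(P) to itself — nothing new

The FOLLOW sets referred to above (computed the same way, to a fixed point):
  FOLLOW(S) = { $ }

Taking the union: FOLLOW(P) = { $ }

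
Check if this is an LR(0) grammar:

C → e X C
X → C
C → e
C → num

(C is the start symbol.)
No. Shift-reduce conflict between [C → e .] and [C → . e]

A grammar is LR(0) if no state in the canonical LR(0) collection has:
  - both a shift item (dot before a terminal) and a complete item (shift-reduce conflict), or
  - two or more complete items (reduce-reduce conflict; the accept item [C' → C .] counts as a complete item here).

Augment with C' → C and build the canonical LR(0) collection (I0 = CLOSURE({[C' → . C]}), then GOTO on every symbol after a dot until no new states appear). It has 7 states:
  I0: { [C → . e X C], [C → . e], [C → . num], [C' → . C] }  — shift
  I1: { [C' → C .] }  — accept
  I2: { [C → . e X C], [C → . e], [C → . num], [C → e . X C], [C → e .], [X → . C] }  — shift, reduce
  I3: { [C → num .] }  — reduce
  I4: { [X → C .] }  — reduce
  I5: { [C → . e X C], [C → . e], [C → . num], [C → e X . C] }  — shift
  I6: { [C → e X C .] }  — reduce

Conflict in state I2:
  Shift-reduce conflict between [C → e .] and [C → . e]
So the grammar is NOT LR(0).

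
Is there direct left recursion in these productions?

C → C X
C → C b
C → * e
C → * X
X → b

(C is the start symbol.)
Yes, C is left-recursive

C → C X: LEFT RECURSIVE (starts with C)
C → C b: LEFT RECURSIVE (starts with C)
C → * e: starts with '*'
C → * X: starts with '*'
X → b: starts with b

The grammar has direct left recursion on: C.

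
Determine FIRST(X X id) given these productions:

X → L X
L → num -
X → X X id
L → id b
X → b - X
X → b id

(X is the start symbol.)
FIRST sets of the non-terminals involved (from the grammar, by fixed-point iteration):
  FIRST(X) = { 'b', 'id', 'num' }

To compute FIRST(X X id), process the symbols left to right:
Symbol X is a non-terminal. Add FIRST(X) \ {ε} = { 'b', 'id', 'num' }
X is not nullable (ε ∉ FIRST(X)), so stop here.
FIRST(X X id) = { 'b', 'id', 'num' }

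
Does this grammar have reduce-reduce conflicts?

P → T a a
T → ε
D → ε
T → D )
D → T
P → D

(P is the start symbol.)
Yes — I0: [D → .] vs [T → .]

Augment with P' → P and build the canonical LR(0) collection (I0 = CLOSURE({[P' → . P]}), then GOTO on every symbol after a dot until no new states appear). It has 7 states:
  I0: { [D → . T], [D → .], [P → . D], [P → . T a a], [P' → . P], [T → . D )], [T → .] }  — 2 reduces
  I1: { [P → D .], [T → D . )] }  — shift, reduce
  I2: { [P' → P .] }  — accept
  I3: { [D → T .], [P → T . a a] }  — shift, reduce
  I4: { [P → T a . a] }  — shift
  I5: { [P → T a a .] }  — reduce
  I6: { [T → D ) .] }  — reduce

I0 contains complete items [D → .], [T → .] — reduce-reduce conflict.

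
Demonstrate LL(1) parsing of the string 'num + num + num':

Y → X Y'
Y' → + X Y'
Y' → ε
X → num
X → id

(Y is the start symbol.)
LL(1) parsing maintains a stack (initially the start symbol over $) and the input. At each step: if the stack top is a terminal, match it against the current input token; if it is a non-terminal N, replace it with the RHS of M[N, lookahead] (the unique production whose predict set contains the lookahead).

Stack is shown with the top on the left.

Stack     Input              Action
-----------------------------------
Y $       num + num + num $  output Y → X Y'
X Y' $    num + num + num $  output X → num
num Y' $  num + num + num $  match 'num'
Y' $      + num + num $      output Y' → + X Y'
+ X Y' $  + num + num $      match '+'
X Y' $    num + num $        output X → num
num Y' $  num + num $        match 'num'
Y' $      + num $            output Y' → + X Y'
+ X Y' $  + num $            match '+'
X Y' $    num $              output X → num
num Y' $  num $              match 'num'
Y' $      $                  output Y' → ε
$         $                  accept

The string is accepted.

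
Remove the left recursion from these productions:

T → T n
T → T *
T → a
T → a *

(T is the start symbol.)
T is directly left-recursive. The standard transformation for
  A → A α₁ | ... | A α_m | β₁ | ... | β_n
is
  A  → β₁ A' | ... | β_n A'
  A' → α₁ A' | ... | α_m A' | ε

T → a becomes T → a T'
T → a * becomes T → a * T'
T → T n becomes T' → n T'
T → T * becomes T' → * T'
Add T' → ε

Resulting grammar:
T → a T'
T → a * T'
T' → n T'
T' → * T'
T' → ε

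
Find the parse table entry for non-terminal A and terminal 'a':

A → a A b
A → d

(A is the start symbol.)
A → a A b

To find M[A, 'a'], we find productions for A where 'a' is in the predict set (PREDICT(N → α) = (FIRST(α) \ {ε}) ∪ (FOLLOW(N) if α ⇒* ε)).

A → a A b: PREDICT = { 'a' }
  'a' is in predict set, so this production goes in M[A, 'a']
A → d: PREDICT = { 'd' }

M[A, 'a'] = A → a A b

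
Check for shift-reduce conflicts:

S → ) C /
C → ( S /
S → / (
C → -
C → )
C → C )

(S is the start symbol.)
No shift-reduce conflicts

A shift-reduce conflict occurs when an LR(0) state has both:
  - a complete (reduce) item [A → α .] (dot at the end), and
  - a shift item [B → β . c γ] (dot before a terminal).

Augment with S' → S and build the canonical LR(0) collection (I0 = CLOSURE({[S' → . S]}), then GOTO on every symbol after a dot until no new states appear). It has 13 states:
  I0: { [S → . ) C /], [S → . / (], [S' → . S] }  — shift
  I1: { [C → . ( S /], [C → . )], [C → . -], [C → . C )], [S → ) . C /] }  — shift
  I2: { [S → / . (] }  — shift
  I3: { [S' → S .] }  — accept
  I4: { [S → / ( .] }  — reduce
  I5: { [C → ( . S /], [S → . ) C /], [S → . / (] }  — shift
  I6: { [C → ) .] }  — reduce
  I7: { [C → - .] }  — reduce
  I8: { [C → C . )], [S → ) C . /] }  — shift
  I9: { [C → C ) .] }  — reduce
  I10: { [S → ) C / .] }  — reduce
  I11: { [C → ( S . /] }  — shift
  I12: { [C → ( S / .] }  — reduce

No state contains both a complete item and a shift item.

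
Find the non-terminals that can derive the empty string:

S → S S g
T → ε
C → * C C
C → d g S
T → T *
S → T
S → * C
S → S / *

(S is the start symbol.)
ε-productions: T → ε
So T is immediately nullable.
S → T: every symbol on the right is nullable, so S is nullable too.
No further non-terminal can be added: every production for the remaining non-terminals contains a terminal or a non-nullable non-terminal.
Nullable = { 'S', 'T' }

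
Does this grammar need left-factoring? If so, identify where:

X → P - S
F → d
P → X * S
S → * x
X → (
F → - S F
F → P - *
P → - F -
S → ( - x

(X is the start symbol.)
Left-factoring is needed when two productions for the same non-terminal
share a common prefix on the right-hand side.

Productions for X:
  X → P - S
  X → (
Productions for F:
  F → d
  F → - S F
  F → P - *
Productions for P:
  P → X * S
  P → - F -
Productions for S:
  S → * x
  S → ( - x

No common prefixes found.

Answer: No, left-factoring is not needed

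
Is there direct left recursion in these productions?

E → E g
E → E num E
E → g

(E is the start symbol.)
Direct left recursion occurs when N → N α for some non-terminal N (the right-hand side begins with the left-hand side itself).

E → E g: LEFT RECURSIVE (starts with E)
E → E num E: LEFT RECURSIVE (starts with E)
E → g: starts with g

The grammar has direct left recursion on: E.

Answer: Yes, E is left-recursive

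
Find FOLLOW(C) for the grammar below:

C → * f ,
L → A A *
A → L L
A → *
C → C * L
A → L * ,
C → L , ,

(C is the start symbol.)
C is the start symbol, so $ ∈ FOLLOW(C).
In C → C * L: C is followed by '*' L, add FIRST('*' L) \ {ε} = { '*' }

Taking the union: FOLLOW(C) = { $, '*' }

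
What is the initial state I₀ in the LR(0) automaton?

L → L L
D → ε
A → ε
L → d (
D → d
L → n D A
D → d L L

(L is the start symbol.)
First, augment the grammar with L' → L
I₀ = CLOSURE({ [L' → . L] }):
  [L' → . L] has the dot before L: add [L → . L L], [L → . d (], [L → . n D A]
No further items can be added.

I₀ = { [L → . L L], [L → . d (], [L → . n D A], [L' → . L] }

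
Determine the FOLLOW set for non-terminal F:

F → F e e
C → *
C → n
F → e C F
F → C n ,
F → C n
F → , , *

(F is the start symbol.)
To compute FOLLOW(F), find every occurrence of F on a right-hand side N → α F β: add FIRST(β) \ {ε}, and if β is empty or nullable also add FOLLOW(N). Iterate to a fixed point.

F is the start symbol, so $ ∈ FOLLOW(F).
In F → F e e: F is followed by e e, add FIRST(e e) \ {ε} = { 'e' }
In F → e C F: F is at the end; this adds FOLLOW(F) to itself — nothing new

Taking the union: FOLLOW(F) = { $, 'e' }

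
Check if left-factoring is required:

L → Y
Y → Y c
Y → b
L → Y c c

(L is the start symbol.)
Yes, L has productions with common prefix 'Y'

Left-factoring is needed when two productions for the same non-terminal
share a common prefix on the right-hand side.

Productions for L:
  L → Y
  L → Y c c
Productions for Y:
  Y → Y c
  Y → b

Found common prefix 'Y' in productions for L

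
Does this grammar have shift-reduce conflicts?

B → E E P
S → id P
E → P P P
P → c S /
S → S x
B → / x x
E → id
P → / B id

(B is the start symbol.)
No shift-reduce conflicts

Augment with B' → B and build the canonical LR(0) collection (I0 = CLOSURE({[B' → . B]}), then GOTO on every symbol after a dot until no new states appear). It has 21 states:
  I0: { [B → . / x x], [B → . E E P], [B' → . B], [E → . P P P], [E → . id], [P → . / B id], [P → . c S /] }  — shift
  I1: { [B → . / x x], [B → . E E P], [B → / . x x], [E → . P P P], [E → . id], [P → . / B id], [P → . c S /], [P → / . B id] }  — shift
  I2: { [B' → B .] }  — accept
  I3: { [B → E . E P], [E → . P P P], [E → . id], [P → . / B id], [P → . c S /] }  — shift
  I4: { [E → P . P P], [P → . / B id], [P → . c S /] }  — shift
  I5: { [P → c . S /], [S → . S x], [S → . id P] }  — shift
  I6: { [E → id .] }  — reduce
  I7: { [P → c S . /], [S → S . x] }  — shift
  I8: { [P → . / B id], [P → . c S /], [S → id . P] }  — shift
  I9: { [B → . / x x], [B → . E E P], [E → . P P P], [E → . id], [P → . / B id], [P → . c S /], [P → / . B id] }  — shift
  I10: { [S → id P .] }  — reduce
  I11: { [P → / B . id] }  — shift
  I12: { [P → / B id .] }  — reduce
  I13: { [P → c S / .] }  — reduce
  I14: { [S → S x .] }  — reduce
  I15: { [E → P P . P], [P → . / B id], [P → . c S /] }  — shift
  I16: { [E → P P P .] }  — reduce
  I17: { [B → E E . P], [P → . / B id], [P → . c S /] }  — shift
  I18: { [B → E E P .] }  — reduce
  I19: { [B → / x . x] }  — shift
  I20: { [B → / x x .] }  — reduce

No state contains both a complete item and a shift item.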